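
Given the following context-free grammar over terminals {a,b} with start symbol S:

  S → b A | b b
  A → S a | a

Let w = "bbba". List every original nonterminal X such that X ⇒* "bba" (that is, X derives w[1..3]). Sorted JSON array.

CNF form of G:
  S -> T1 A | T1 T1
  A -> S T0 | a
  T0 -> a
  T1 -> b

CYK fill, restricted to cells inside w[1..3]:
  [1..1]={T1}  "b"  orig:{}
  [2..2]={T1}  "b"  orig:{}
  [3..3]={A,T0}  "a"  orig:{A}
  [1..2]={S}  "bb"
  [2..3]={S}  "ba"
  [1..3]={A}  "bba"

Original NTs in T[1,3] deriving "bba": ["A"]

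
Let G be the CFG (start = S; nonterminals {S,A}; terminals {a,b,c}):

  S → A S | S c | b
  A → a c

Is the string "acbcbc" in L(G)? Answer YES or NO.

CNF form of G:
  S -> A S | S T1 | b
  A -> T0 T1
  T0 -> a
  T1 -> c

CYK table (by increasing span):
  cell(0,0) a: {T0}  orig:{}
  cell(1,1) c: {T1}  orig:{}
  cell(2,2) b: {S}
  cell(3,3) c: {T1}  orig:{}
  cell(4,4) b: {S}
  cell(5,5) c: {T1}  orig:{}
  cell(0,1) ac: {A}
  cell(1,2) cb: ∅
  cell(2,3) bc: {S}
  cell(3,4) cb: ∅
  cell(4,5) bc: {S}
  cell(0,2) acb: {S}
  cell(1,3) cbc: ∅
  cell(2,4) bcb: ∅
  cell(3,5) cbc: ∅
  cell(0,3) acbc: {S}
  cell(1,4) cbcb: ∅
  cell(2,5) bcbc: ∅
  cell(0,4) acbcb: ∅
  cell(1,5) cbcbc: ∅
  cell(0,5) acbcbc: ∅

S ∉ T[0,5] ⇒ NO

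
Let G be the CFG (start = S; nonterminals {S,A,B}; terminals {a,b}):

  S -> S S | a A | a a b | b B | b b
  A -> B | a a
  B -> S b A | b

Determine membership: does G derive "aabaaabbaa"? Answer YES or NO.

CNF form of G:
  S -> S S | T0 B | T0 T0 | T1 A | T1 X4
  A -> S X2 | T1 T1 | b
  B -> S X3 | b
  T0 -> b
  T1 -> a
  X2 -> T0 A
  X3 -> T0 A
  X4 -> T1 T0

Fill CYK table bottom-up:
  T[0,0] 'a' = {T1}  orig:{}
  T[1,1] 'a' = {T1}  orig:{}
  T[2,2] 'b' = {A,B,T0}  orig:{A,B}
  T[3,3] 'a' = {T1}  orig:{}
  T[4,4] 'a' = {T1}  orig:{}
  T[5,5] 'a' = {T1}  orig:{}
  T[6,6] 'b' = {A,B,T0}  orig:{A,B}
  T[7,7] 'b' = {A,B,T0}  orig:{A,B}
  T[8,8] 'a' = {T1}  orig:{}
  T[9,9] 'a' = {T1}  orig:{}
  T[0,1] 'aa' = {A}
  T[1,2] 'ab' = {S,X4}  orig:{S}
  T[2,3] 'ba' = ∅
  T[3,4] 'aa' = {A}
  T[4,5] 'aa' = {A}
  T[5,6] 'ab' = {S,X4}  orig:{S}
  T[6,7] 'bb' = {S,X2,X3}  orig:{S}
  T[7,8] 'ba' = ∅
  T[8,9] 'aa' = {A}
  T[0,2] 'aab' = {S}
  T[1,3] 'aba' = ∅
  T[2,4] 'baa' = {X2,X3}  orig:{}
  T[3,5] 'aaa' = {S}
  T[4,6] 'aab' = {S}
  T[5,7] 'abb' = ∅
  T[6,8] 'bba' = ∅
  T[7,9] 'baa' = {X2,X3}  orig:{}
  T[0,3] 'aaba' = ∅
  T[1,4] 'abaa' = ∅
  T[2,5] 'baaa' = ∅
  T[3,6] 'aaab' = ∅
  T[4,7] 'aabb' = ∅
  T[5,8] 'abba' = ∅
  T[6,9] 'bbaa' = ∅
  T[0,4] 'aabaa' = ∅
  T[1,5] 'abaaa' = {S}
  T[2,6] 'baaab' = ∅
  T[3,7] 'aaabb' = {A,B,S}
  T[4,8] 'aabba' = ∅
  T[5,9] 'abbaa' = {A,B}
  T[0,5] 'aabaaa' = {S}
  T[1,6] 'abaaab' = ∅
  T[2,7] 'baaabb' = {S,X2,X3}  orig:{S}
  T[3,8] 'aaabba' = ∅
  T[4,9] 'aabbaa' = {A,B,S}
  T[0,6] 'aabaaab' = ∅
  T[1,7] 'abaaabb' = {A,B,S}
  T[2,8] 'baaabba' = ∅
  T[3,9] 'aaabbaa' = {S}
  T[0,7] 'aabaaabb' = {A,B,S}
  T[1,8] 'abaaabba' = ∅
  T[2,9] 'baaabbaa' = ∅
  T[0,8] 'aabaaabba' = ∅
  T[1,9] 'abaaabbaa' = {S}
  T[0,9] 'aabaaabbaa' = {S}

S ∈ T[0,9] ⇒ YES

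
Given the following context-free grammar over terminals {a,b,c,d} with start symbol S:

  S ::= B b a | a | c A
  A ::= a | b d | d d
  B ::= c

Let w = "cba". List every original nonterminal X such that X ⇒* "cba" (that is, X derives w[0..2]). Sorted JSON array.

CNF form of G:
  S -> B X4 | T3 A | a
  A -> T0 T1 | T1 T1 | a
  B -> c
  T0 -> b
  T1 -> d
  T2 -> a
  T3 -> c
  X4 -> T0 T2

CYK table (by increasing span), restricted to cells inside w[0..2]:
  [0..0]={B,T3}  "c"  orig:{B}
  [1..1]={T0}  "b"  orig:{}
  [2..2]={A,S,T2}  "a"  orig:{A,S}
  [0..1]=∅  "cb"
  [1..2]={X4}  "ba"  orig:{}
  [0..2]={S}  "cba"

Original NTs in T[0,2] deriving "cba": ["S"]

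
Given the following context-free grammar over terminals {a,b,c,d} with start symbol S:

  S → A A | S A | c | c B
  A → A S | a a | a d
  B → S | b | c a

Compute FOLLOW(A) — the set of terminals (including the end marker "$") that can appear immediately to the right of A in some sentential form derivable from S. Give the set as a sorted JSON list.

FIRST iteration:
round 1:
  A via A→a a: +{a}
  B via B→b: +{b}
  B via B→c a: +{c}
  S via S→A A: +{a}
  S via S→c: +{c}
  S: {a,c}  A: {a}  B: {b,c}
round 2:
  B via B→S: +{a}
  S: {a,c}  A: {a}  B: {a,b,c}
round 3: (stable)
  S: {a,c}  A: {a}  B: {a,b,c}

Compute FOLLOW by fixpoint:
FOLLOW(S) := {$}
round 1:
  A→A S: FOLLOW(A) ⊇ FIRST(S) = {a,c}; new: +{a,c}
  A→A S: FOLLOW(S) ⊇ FOLLOW(A) ⊇ {a,c}; new: +{a,c}
  S→A A: FOLLOW(A) ⊇ FOLLOW(S) ⊇ {$,a,c}; new: +{$}
  S→c B: FOLLOW(B) ⊇ FOLLOW(S) ⊇ {$,a,c}; new: +{$,a,c}
  FOLLOW[S]={$,a,c}  FOLLOW[A]={$,a,c}  FOLLOW[B]={$,a,c}
round 2: (stable)
  FOLLOW[S]={$,a,c}  FOLLOW[A]={$,a,c}  FOLLOW[B]={$,a,c}

FOLLOW(A) = ["$", "a", "c"]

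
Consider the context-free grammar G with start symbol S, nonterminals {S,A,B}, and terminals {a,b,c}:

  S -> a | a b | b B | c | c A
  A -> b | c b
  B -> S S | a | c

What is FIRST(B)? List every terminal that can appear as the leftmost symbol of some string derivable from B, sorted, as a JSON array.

Compute FIRST by fixpoint:
round 1:
  A via A→b: +{b}
  A via A→c b: +{c}
  B via B→a: +{a}
  B via B→c: +{c}
  S via S→a: +{a}
  S via S→b B: +{b}
  S via S→c: +{c}
  S: {a,b,c}  A: {b,c}  B: {a,c}
round 2:
  B via B→S S: +{b}
  S: {a,b,c}  A: {b,c}  B: {a,b,c}
round 3: (stable)
  S: {a,b,c}  A: {b,c}  B: {a,b,c}

FIRST(B) = ["a", "b", "c"]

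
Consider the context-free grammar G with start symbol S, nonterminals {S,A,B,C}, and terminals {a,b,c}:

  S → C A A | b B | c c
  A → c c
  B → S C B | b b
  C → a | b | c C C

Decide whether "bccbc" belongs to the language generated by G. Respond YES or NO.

Convert to CNF:
  S -> C X4 | T0 T0 | T1 B
  A -> T0 T0
  B -> S X2 | T1 T1
  C -> T0 X3 | a | b
  T0 -> c
  T1 -> b
  X2 -> C B
  X3 -> C C
  X4 -> A A

Fill CYK table bottom-up:
  T[0,0] 'b' = {C,T1}  orig:{C}
  T[1,1] 'c' = {T0}  orig:{}
  T[2,2] 'c' = {T0}  orig:{}
  T[3,3] 'b' = {C,T1}  orig:{C}
  T[4,4] 'c' = {T0}  orig:{}
  T[0,1] 'bc' = ∅
  T[1,2] 'cc' = {A,S}
  T[2,3] 'cb' = ∅
  T[3,4] 'bc' = ∅
  T[0,2] 'bcc' = ∅
  T[1,3] 'ccb' = ∅
  T[2,4] 'cbc' = ∅
  T[0,3] 'bccb' = ∅
  T[1,4] 'ccbc' = ∅
  T[0,4] 'bccbc' = ∅

S ∉ T[0,4] ⇒ NO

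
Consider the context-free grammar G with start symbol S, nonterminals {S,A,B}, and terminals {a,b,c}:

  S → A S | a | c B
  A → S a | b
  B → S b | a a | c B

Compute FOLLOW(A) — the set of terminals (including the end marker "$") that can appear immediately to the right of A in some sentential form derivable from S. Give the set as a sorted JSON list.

Compute FIRST by fixpoint:
pass 1:
  A via A→b: +{b}
  B via B→a a: +{a}
  B via B→c B: +{c}
  S via S→A S: +{b}
  S via S→a: +{a}
  S via S→c B: +{c}
  FIRST[S]={a,b,c}  FIRST[A]={b}  FIRST[B]={a,c}
pass 2:
  A via A→S a: +{a,c}
  B via B→S b: +{b}
  FIRST[S]={a,b,c}  FIRST[A]={a,b,c}  FIRST[B]={a,b,c}
pass 3: (stable)
  FIRST[S]={a,b,c}  FIRST[A]={a,b,c}  FIRST[B]={a,b,c}

FOLLOW iteration:
initialize: $ ∈ FOLLOW(S)
pass 1:
  A→S a: FOLLOW(S) ⊇ FIRST(a) = {a}; new: +{a}
  B→S b: FOLLOW(S) ⊇ FIRST(b) = {b}; new: +{b}
  S→A S: FOLLOW(A) ⊇ FIRST(S) = {a,b,c}; new: +{a,b,c}
  S→c B: FOLLOW(B) ⊇ FOLLOW(S) ⊇ {$,a,b}; new: +{$,a,b}
  FOLLOW(S)={$,a,b}  FOLLOW(A)={a,b,c}  FOLLOW(B)={$,a,b}
pass 2: (no change)
  FOLLOW(S)={$,a,b}  FOLLOW(A)={a,b,c}  FOLLOW(B)={$,a,b}

FOLLOW(A) = ["a", "b", "c"]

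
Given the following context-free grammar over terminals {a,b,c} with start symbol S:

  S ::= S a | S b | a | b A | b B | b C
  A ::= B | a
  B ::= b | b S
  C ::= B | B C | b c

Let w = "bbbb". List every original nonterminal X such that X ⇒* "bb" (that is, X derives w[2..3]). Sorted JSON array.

Convert to CNF:
  S -> S T0 | S T2 | T0 A | T0 B | T0 C | a
  A -> T0 S | a | b
  B -> T0 S | b
  C -> B C | T0 S | T0 T1 | b
  T0 -> b
  T1 -> c
  T2 -> a

CYK table (by increasing span), restricted to cells inside w[2..3]:
  [2..2]={A,B,C,T0}  "b"  orig:{A,B,C}
  [3..3]={A,B,C,T0}  "b"  orig:{A,B,C}
  [2..3]={C,S}  "bb"

Original NTs in T[2,3] deriving "bb": ["C", "S"]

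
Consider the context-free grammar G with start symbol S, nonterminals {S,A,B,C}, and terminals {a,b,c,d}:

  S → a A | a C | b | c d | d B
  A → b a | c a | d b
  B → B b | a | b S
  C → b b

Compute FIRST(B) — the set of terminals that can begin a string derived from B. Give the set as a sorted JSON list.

FIRST iteration:
iter 1:
  A via A→b a: +{b}
  A via A→c a: +{c}
  A via A→d b: +{d}
  B via B→a: +{a}
  B via B→b S: +{b}
  C via C→b b: +{b}
  S via S→a A: +{a}
  S via S→b: +{b}
  S via S→c d: +{c}
  S via S→d B: +{d}
  S: {a,b,c,d}  A: {b,c,d}  B: {a,b}  C: {b}
iter 2: (no change)
  S: {a,b,c,d}  A: {b,c,d}  B: {a,b}  C: {b}

FIRST(B) = ["a", "b"]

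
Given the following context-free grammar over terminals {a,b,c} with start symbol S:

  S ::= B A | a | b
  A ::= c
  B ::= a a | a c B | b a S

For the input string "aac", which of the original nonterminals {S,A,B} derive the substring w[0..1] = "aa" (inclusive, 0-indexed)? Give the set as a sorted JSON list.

CNF form of G:
  S -> B A | a | b
  A -> c
  B -> T0 T0 | T0 X3 | T2 X4
  T0 -> a
  T1 -> c
  T2 -> b
  X3 -> T1 B
  X4 -> T0 S

CYK fill, restricted to cells inside w[0..1]:
  T[0,0] 'a' = {S,T0}  orig:{S}
  T[1,1] 'a' = {S,T0}  orig:{S}
  T[0,1] 'aa' = {B,X4}  orig:{B}

Original NTs in T[0,1] deriving "aa": ["B"]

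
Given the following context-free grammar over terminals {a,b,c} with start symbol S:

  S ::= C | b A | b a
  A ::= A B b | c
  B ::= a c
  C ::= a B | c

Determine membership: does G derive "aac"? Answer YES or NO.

Convert to CNF:
  S -> T0 A | T0 T1 | T1 B | c
  A -> A X3 | c
  B -> T1 T2
  C -> T1 B | c
  T0 -> b
  T1 -> a
  T2 -> c
  X3 -> B T0

CYK fill:
  cell(0,0) a: {T1}  orig:{}
  cell(1,1) a: {T1}  orig:{}
  cell(2,2) c: {A,C,S,T2}  orig:{A,C,S}
  cell(0,1) aa: ∅
  cell(1,2) ac: {B}
  cell(0,2) aac: {C,S}

S ∈ T[0,2] ⇒ YES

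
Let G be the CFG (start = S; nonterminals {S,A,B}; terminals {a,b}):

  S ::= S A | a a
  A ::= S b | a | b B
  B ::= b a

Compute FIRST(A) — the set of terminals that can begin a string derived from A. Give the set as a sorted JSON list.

FIRST iteration:
[1]
  A via A→a: +{a}
  A via A→b B: +{b}
  B via B→b a: +{b}
  S via S→a a: +{a}
  FIRST(S)={a}  FIRST(A)={a,b}  FIRST(B)={b}
[2] done
  FIRST(S)={a}  FIRST(A)={a,b}  FIRST(B)={b}

FIRST(A) = ["a", "b"]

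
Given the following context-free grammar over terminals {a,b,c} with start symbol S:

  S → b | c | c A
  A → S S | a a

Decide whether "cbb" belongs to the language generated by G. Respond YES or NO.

CNF form of G:
  S -> T1 A | b | c
  A -> S S | T0 T0
  T0 -> a
  T1 -> c

Fill CYK table bottom-up:
  cell(0,0) c: {S,T1}  orig:{S}
  cell(1,1) b: {S}
  cell(2,2) b: {S}
  cell(0,1) cb: {A}
  cell(1,2) bb: {A}
  cell(0,2) cbb: {S}

S ∈ T[0,2] ⇒ YES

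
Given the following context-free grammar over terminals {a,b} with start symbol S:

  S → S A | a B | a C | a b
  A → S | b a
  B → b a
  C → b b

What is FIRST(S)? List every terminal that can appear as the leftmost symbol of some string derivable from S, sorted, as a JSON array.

FIRST sets, iterate to fixpoint:
pass 1:
  A via A→b a: +{b}
  B via B→b a: +{b}
  C via C→b b: +{b}
  S via S→a B: +{a}
  FIRST(S)={a}  FIRST(A)={b}  FIRST(B)={b}  FIRST(C)={b}
pass 2:
  A via A→S: +{a}
  FIRST(S)={a}  FIRST(A)={a,b}  FIRST(B)={b}  FIRST(C)={b}
pass 3: (stable)
  FIRST(S)={a}  FIRST(A)={a,b}  FIRST(B)={b}  FIRST(C)={b}

FIRST(S) = ["a"]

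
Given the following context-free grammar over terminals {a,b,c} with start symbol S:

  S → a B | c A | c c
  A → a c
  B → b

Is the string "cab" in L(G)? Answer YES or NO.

Convert to CNF:
  S -> T0 B | T1 A | T1 T1
  A -> T0 T1
  B -> b
  T0 -> a
  T1 -> c

Fill CYK table bottom-up:
  [0..0]={T1}  "c"  orig:{}
  [1..1]={T0}  "a"  orig:{}
  [2..2]={B}  "b"
  [0..1]=∅  "ca"
  [1..2]={S}  "ab"
  [0..2]=∅  "cab"

S ∉ T[0,2] ⇒ NO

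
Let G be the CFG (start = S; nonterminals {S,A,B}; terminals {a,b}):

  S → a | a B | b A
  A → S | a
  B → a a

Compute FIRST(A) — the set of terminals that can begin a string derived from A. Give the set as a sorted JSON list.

Compute FIRST by fixpoint:
pass 1:
  A via A→a: +{a}
  B via B→a a: +{a}
  S via S→a: +{a}
  S via S→b A: +{b}
  S: {a,b}  A: {a}  B: {a}
pass 2:
  A via A→S: +{b}
  S: {a,b}  A: {a,b}  B: {a}
pass 3: done
  S: {a,b}  A: {a,b}  B: {a}

FIRST(A) = ["a", "b"]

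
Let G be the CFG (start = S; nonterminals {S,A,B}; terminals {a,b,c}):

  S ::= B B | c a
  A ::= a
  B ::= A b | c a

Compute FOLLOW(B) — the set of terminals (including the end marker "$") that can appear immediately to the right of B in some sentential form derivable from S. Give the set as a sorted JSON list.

Compute FIRST by fixpoint:
round 1:
  A via A→a: +{a}
  B via B→A b: +{a}
  B via B→c a: +{c}
  S via S→B B: +{a,c}
  FIRST[S]={a,c}  FIRST[A]={a}  FIRST[B]={a,c}
round 2: done
  FIRST[S]={a,c}  FIRST[A]={a}  FIRST[B]={a,c}

FOLLOW sets:
seed FOLLOW(S) with $
pass 1:
  B→A b: FOLLOW(A) ⊇ FIRST(b) = {b}; new: +{b}
  S→B B: FOLLOW(B) ⊇ FIRST(B) = {a,c}; new: +{a,c}
  S→B B: FOLLOW(B) ⊇ FOLLOW(S) ⊇ {$}; new: +{$}
  S: {$}  A: {b}  B: {$,a,c}
pass 2: done
  S: {$}  A: {b}  B: {$,a,c}

FOLLOW(B) = ["$", "a", "c"]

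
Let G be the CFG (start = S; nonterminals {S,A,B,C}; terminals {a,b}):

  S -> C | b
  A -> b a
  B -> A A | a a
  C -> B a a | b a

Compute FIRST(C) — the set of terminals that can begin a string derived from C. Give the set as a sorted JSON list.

FIRST sets, iterate to fixpoint:
iter 1:
  A via A→b a: +{b}
  B via B→A A: +{b}
  B via B→a a: +{a}
  C via C→B a a: +{a,b}
  S via S→C: +{a,b}
  FIRST(S)={a,b}  FIRST(A)={b}  FIRST(B)={a,b}  FIRST(C)={a,b}
iter 2: done
  FIRST(S)={a,b}  FIRST(A)={b}  FIRST(B)={a,b}  FIRST(C)={a,b}

FIRST(C) = ["a", "b"]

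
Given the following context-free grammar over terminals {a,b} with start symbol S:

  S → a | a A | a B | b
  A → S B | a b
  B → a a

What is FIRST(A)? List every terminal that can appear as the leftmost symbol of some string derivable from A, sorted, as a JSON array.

FIRST sets, iterate to fixpoint:
[1]
  A via A→a b: +{a}
  B via B→a a: +{a}
  S via S→a: +{a}
  S via S→b: +{b}
  FIRST(S)={a,b}  FIRST(A)={a}  FIRST(B)={a}
[2]
  A via A→S B: +{b}
  FIRST(S)={a,b}  FIRST(A)={a,b}  FIRST(B)={a}
[3] — fixpoint
  FIRST(S)={a,b}  FIRST(A)={a,b}  FIRST(B)={a}

FIRST(A) = ["a", "b"]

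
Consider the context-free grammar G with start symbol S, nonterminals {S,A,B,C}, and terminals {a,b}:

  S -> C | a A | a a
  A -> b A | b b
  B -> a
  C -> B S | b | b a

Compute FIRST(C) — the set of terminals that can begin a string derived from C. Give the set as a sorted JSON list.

FIRST sets, iterate to fixpoint:
iter 1:
  A via A→b A: +{b}
  B via B→a: +{a}
  C via C→B S: +{a}
  C via C→b: +{b}
  S via S→C: +{a,b}
  FIRST(S)={a,b}  FIRST(A)={b}  FIRST(B)={a}  FIRST(C)={a,b}
iter 2: (stable)
  FIRST(S)={a,b}  FIRST(A)={b}  FIRST(B)={a}  FIRST(C)={a,b}

FIRST(C) = ["a", "b"]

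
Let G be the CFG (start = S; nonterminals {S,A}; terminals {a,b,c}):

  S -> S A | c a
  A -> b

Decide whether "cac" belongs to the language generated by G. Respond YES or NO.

Convert to CNF:
  S -> S A | T0 T1
  A -> b
  T0 -> c
  T1 -> a

Fill CYK table bottom-up:
  T[0,0] 'c' = {T0}  orig:{}
  T[1,1] 'a' = {T1}  orig:{}
  T[2,2] 'c' = {T0}  orig:{}
  T[0,1] 'ca' = {S}
  T[1,2] 'ac' = ∅
  T[0,2] 'cac' = ∅

S ∉ T[0,2] ⇒ NO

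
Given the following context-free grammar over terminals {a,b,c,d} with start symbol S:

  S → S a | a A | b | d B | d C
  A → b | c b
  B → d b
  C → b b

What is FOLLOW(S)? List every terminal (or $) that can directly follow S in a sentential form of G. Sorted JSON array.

Compute FIRST by fixpoint:
iter 1:
  A via A→b: +{b}
  A via A→c b: +{c}
  B via B→d b: +{d}
  C via C→b b: +{b}
  S via S→a A: +{a}
  S via S→b: +{b}
  S via S→d B: +{d}
  FIRST(S)={a,b,d}  FIRST(A)={b,c}  FIRST(B)={d}  FIRST(C)={b}
iter 2: — fixpoint
  FIRST(S)={a,b,d}  FIRST(A)={b,c}  FIRST(B)={d}  FIRST(C)={b}

FOLLOW iteration:
FOLLOW(S) := {$}
iter 1:
  S→S a: FOLLOW(S) ⊇ FIRST(a) = {a}; new: +{a}
  S→a A: FOLLOW(A) ⊇ FOLLOW(S) ⊇ {$,a}; new: +{$,a}
  S→d B: FOLLOW(B) ⊇ FOLLOW(S) ⊇ {$,a}; new: +{$,a}
  S→d C: FOLLOW(C) ⊇ FOLLOW(S) ⊇ {$,a}; new: +{$,a}
  FOLLOW(S)={$,a}  FOLLOW(A)={$,a}  FOLLOW(B)={$,a}  FOLLOW(C)={$,a}
iter 2: done
  FOLLOW(S)={$,a}  FOLLOW(A)={$,a}  FOLLOW(B)={$,a}  FOLLOW(C)={$,a}

FOLLOW(S) = ["$", "a"]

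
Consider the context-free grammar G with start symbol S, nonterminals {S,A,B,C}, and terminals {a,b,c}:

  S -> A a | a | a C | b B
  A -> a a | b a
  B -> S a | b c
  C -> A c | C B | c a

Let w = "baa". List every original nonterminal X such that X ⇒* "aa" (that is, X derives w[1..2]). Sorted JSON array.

Convert to CNF:
  S -> A T0 | T0 C | T1 B | a
  A -> T0 T0 | T1 T0
  B -> S T0 | T1 T2
  C -> A T2 | C B | T2 T0
  T0 -> a
  T1 -> b
  T2 -> c

CYK fill — only the sub-triangle for w[1..2]:
  [1..1]={S,T0}  "a"  orig:{S}
  [2..2]={S,T0}  "a"  orig:{S}
  [1..2]={A,B}  "aa"

Original NTs in T[1,2] deriving "aa": ["A", "B"]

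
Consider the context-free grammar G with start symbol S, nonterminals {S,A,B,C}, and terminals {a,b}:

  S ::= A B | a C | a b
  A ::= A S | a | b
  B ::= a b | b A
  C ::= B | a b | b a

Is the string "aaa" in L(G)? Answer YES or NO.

Convert to CNF:
  S -> A B | T0 C | T0 T1
  A -> A S | a | b
  B -> T0 T1 | T1 A
  C -> T0 T1 | T1 A | T1 T0
  T0 -> a
  T1 -> b

CYK table (by increasing span):
  [0..0]={A,T0}  "a"  orig:{A}
  [1..1]={A,T0}  "a"  orig:{A}
  [2..2]={A,T0}  "a"  orig:{A}
  [0..1]=∅  "aa"
  [1..2]=∅  "aa"
  [0..2]=∅  "aaa"

S ∉ T[0,2] ⇒ NO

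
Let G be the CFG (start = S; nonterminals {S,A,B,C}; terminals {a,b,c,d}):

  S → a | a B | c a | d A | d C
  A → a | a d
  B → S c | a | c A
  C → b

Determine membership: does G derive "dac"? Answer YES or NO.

CNF form of G:
  S -> T0 B | T1 A | T1 C | T2 T0 | a
  A -> T0 T1 | a
  B -> S T2 | T2 A | a
  C -> b
  T0 -> a
  T1 -> d
  T2 -> c

CYK table (by increasing span):
  [0..0]={T1}  "d"  orig:{}
  [1..1]={A,B,S,T0}  "a"  orig:{A,B,S}
  [2..2]={T2}  "c"  orig:{}
  [0..1]={S}  "da"
  [1..2]={B}  "ac"
  [0..2]={B}  "dac"

S ∉ T[0,2] ⇒ NO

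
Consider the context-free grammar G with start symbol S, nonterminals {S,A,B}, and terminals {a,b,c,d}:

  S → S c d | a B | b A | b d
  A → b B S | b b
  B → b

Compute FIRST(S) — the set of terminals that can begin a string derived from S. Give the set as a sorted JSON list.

FIRST iteration:
[1]
  A via A→b B S: +{b}
  B via B→b: +{b}
  S via S→a B: +{a}
  S via S→b A: +{b}
  FIRST(S)={a,b}  FIRST(A)={b}  FIRST(B)={b}
[2] — fixpoint
  FIRST(S)={a,b}  FIRST(A)={b}  FIRST(B)={b}

FIRST(S) = ["a", "b"]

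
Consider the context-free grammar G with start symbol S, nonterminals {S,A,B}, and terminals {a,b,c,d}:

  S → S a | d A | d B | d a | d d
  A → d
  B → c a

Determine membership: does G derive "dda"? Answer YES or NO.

Convert to CNF:
  S -> S T1 | T2 A | T2 B | T2 T1 | T2 T2
  A -> d
  B -> T0 T1
  T0 -> c
  T1 -> a
  T2 -> d

Fill CYK table bottom-up:
  T[0,0] 'd' = {A,T2}  orig:{A}
  T[1,1] 'd' = {A,T2}  orig:{A}
  T[2,2] 'a' = {T1}  orig:{}
  T[0,1] 'dd' = {S}
  T[1,2] 'da' = {S}
  T[0,2] 'dda' = {S}

S ∈ T[0,2] ⇒ YES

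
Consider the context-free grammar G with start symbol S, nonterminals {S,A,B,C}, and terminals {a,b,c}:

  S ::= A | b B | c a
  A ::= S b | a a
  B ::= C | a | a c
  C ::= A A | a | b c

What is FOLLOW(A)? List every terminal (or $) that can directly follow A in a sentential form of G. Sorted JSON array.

FIRST iteration:
pass 1:
  A via A→a a: +{a}
  B via B→a: +{a}
  C via C→A A: +{a}
  C via C→b c: +{b}
  S via S→A: +{a}
  S via S→b B: +{b}
  S via S→c a: +{c}
  S: {a,b,c}  A: {a}  B: {a}  C: {a,b}
pass 2:
  A via A→S b: +{b,c}
  B via B→C: +{b}
  C via C→A A: +{c}
  S: {a,b,c}  A: {a,b,c}  B: {a,b}  C: {a,b,c}
pass 3:
  B via B→C: +{c}
  S: {a,b,c}  A: {a,b,c}  B: {a,b,c}  C: {a,b,c}
pass 4: — fixpoint
  S: {a,b,c}  A: {a,b,c}  B: {a,b,c}  C: {a,b,c}

Compute FOLLOW by fixpoint:
initialize: $ ∈ FOLLOW(S)
pass 1:
  A→S b: FOLLOW(S) ⊇ FIRST(b) = {b}; new: +{b}
  C→A A: FOLLOW(A) ⊇ FIRST(A) = {a,b,c}; new: +{a,b,c}
  S→A: FOLLOW(A) ⊇ FOLLOW(S) ⊇ {$,b}; new: +{$}
  S→b B: FOLLOW(B) ⊇ FOLLOW(S) ⊇ {$,b}; new: +{$,b}
  FOLLOW[S]={$,b}  FOLLOW[A]={$,a,b,c}  FOLLOW[B]={$,b}  FOLLOW[C]={}
pass 2:
  B→C: FOLLOW(C) ⊇ FOLLOW(B) ⊇ {$,b}; new: +{$,b}
  FOLLOW[S]={$,b}  FOLLOW[A]={$,a,b,c}  FOLLOW[B]={$,b}  FOLLOW[C]={$,b}
pass 3: (no change)
  FOLLOW[S]={$,b}  FOLLOW[A]={$,a,b,c}  FOLLOW[B]={$,b}  FOLLOW[C]={$,b}

FOLLOW(A) = ["$", "a", "b", "c"]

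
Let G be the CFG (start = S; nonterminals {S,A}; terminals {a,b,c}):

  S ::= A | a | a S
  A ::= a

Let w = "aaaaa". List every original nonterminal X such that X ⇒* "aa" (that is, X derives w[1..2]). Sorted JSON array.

Convert to CNF:
  S -> T0 S | a
  A -> a
  T0 -> a

CYK fill — only the sub-triangle for w[1..2]:
  cell(1,1) a: {A,S,T0}  orig:{A,S}
  cell(2,2) a: {A,S,T0}  orig:{A,S}
  cell(1,2) aa: {S}

Original NTs in T[1,2] deriving "aa": ["S"]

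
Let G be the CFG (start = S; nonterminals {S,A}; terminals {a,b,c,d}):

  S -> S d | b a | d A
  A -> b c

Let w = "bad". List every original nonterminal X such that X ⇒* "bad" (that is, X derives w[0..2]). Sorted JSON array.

Convert to CNF:
  S -> S T2 | T0 T3 | T2 A
  A -> T0 T1
  T0 -> b
  T1 -> c
  T2 -> d
  T3 -> a

CYK table (by increasing span), restricted to cells inside w[0..2]:
  T[0,0] 'b' = {T0}  orig:{}
  T[1,1] 'a' = {T3}  orig:{}
  T[2,2] 'd' = {T2}  orig:{}
  T[0,1] 'ba' = {S}
  T[1,2] 'ad' = ∅
  T[0,2] 'bad' = {S}

Original NTs in T[0,2] deriving "bad": ["S"]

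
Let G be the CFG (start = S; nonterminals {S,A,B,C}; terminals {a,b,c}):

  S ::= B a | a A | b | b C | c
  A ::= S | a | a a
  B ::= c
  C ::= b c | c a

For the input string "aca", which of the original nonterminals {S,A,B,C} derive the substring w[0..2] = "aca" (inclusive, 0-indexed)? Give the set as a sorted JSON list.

CNF form of G:
  S -> B T0 | T0 A | T1 C | b | c
  A -> B T0 | T0 A | T0 T0 | T1 C | a | b | c
  B -> c
  C -> T1 T2 | T2 T0
  T0 -> a
  T1 -> b
  T2 -> c

CYK fill — only the sub-triangle for w[0..2]:
  [0..0]={A,T0}  "a"  orig:{A}
  [1..1]={A,B,S,T2}  "c"  orig:{A,B,S}
  [2..2]={A,T0}  "a"  orig:{A}
  [0..1]={A,S}  "ac"
  [1..2]={A,C,S}  "ca"
  [0..2]={A,S}  "aca"

Original NTs in T[0,2] deriving "aca": ["A", "S"]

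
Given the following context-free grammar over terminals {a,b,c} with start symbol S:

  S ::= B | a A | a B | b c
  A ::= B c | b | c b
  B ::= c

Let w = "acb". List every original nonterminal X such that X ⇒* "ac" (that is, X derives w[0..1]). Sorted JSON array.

CNF form of G:
  S -> T1 T0 | T2 A | T2 B | c
  A -> B T0 | T0 T1 | b
  B -> c
  T0 -> c
  T1 -> b
  T2 -> a

CYK table (by increasing span) — only the sub-triangle for w[0..1]:
  cell(0,0) a: {T2}  orig:{}
  cell(1,1) c: {B,S,T0}  orig:{B,S}
  cell(0,1) ac: {S}

Original NTs in T[0,1] deriving "ac": ["S"]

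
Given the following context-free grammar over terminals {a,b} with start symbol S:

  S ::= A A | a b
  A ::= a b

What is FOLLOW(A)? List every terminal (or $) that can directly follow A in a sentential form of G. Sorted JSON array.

Compute FIRST by fixpoint:
round 1:
  A via A→a b: +{a}
  S via S→A A: +{a}
  FIRST[S]={a}  FIRST[A]={a}
round 2: — fixpoint
  FIRST[S]={a}  FIRST[A]={a}

FOLLOW sets:
initialize: $ ∈ FOLLOW(S)
round 1:
  S→A A: FOLLOW(A) ⊇ FIRST(A) = {a}; new: +{a}
  S→A A: FOLLOW(A) ⊇ FOLLOW(S) ⊇ {$}; new: +{$}
  FOLLOW[S]={$}  FOLLOW[A]={$,a}
round 2: (no change)
  FOLLOW[S]={$}  FOLLOW[A]={$,a}

FOLLOW(A) = ["$", "a"]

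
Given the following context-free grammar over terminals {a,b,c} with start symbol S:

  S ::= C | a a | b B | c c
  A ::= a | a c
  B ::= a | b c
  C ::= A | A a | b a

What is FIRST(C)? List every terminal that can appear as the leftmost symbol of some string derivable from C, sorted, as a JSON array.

Compute FIRST by fixpoint:
pass 1:
  A via A→a: +{a}
  B via B→a: +{a}
  B via B→b c: +{b}
  C via C→A: +{a}
  C via C→b a: +{b}
  S via S→C: +{a,b}
  S via S→c c: +{c}
  FIRST(S)={a,b,c}  FIRST(A)={a}  FIRST(B)={a,b}  FIRST(C)={a,b}
pass 2: — fixpoint
  FIRST(S)={a,b,c}  FIRST(A)={a}  FIRST(B)={a,b}  FIRST(C)={a,b}

FIRST(C) = ["a", "b"]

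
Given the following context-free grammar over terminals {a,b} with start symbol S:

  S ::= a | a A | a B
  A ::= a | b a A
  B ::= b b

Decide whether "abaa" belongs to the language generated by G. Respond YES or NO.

Convert to CNF:
  S -> T1 A | T1 B | a
  A -> T0 X2 | a
  B -> T0 T0
  T0 -> b
  T1 -> a
  X2 -> T1 A

CYK table (by increasing span):
  cell(0,0) a: {A,S,T1}  orig:{A,S}
  cell(1,1) b: {T0}  orig:{}
  cell(2,2) a: {A,S,T1}  orig:{A,S}
  cell(3,3) a: {A,S,T1}  orig:{A,S}
  cell(0,1) ab: ∅
  cell(1,2) ba: ∅
  cell(2,3) aa: {S,X2}  orig:{S}
  cell(0,2) aba: ∅
  cell(1,3) baa: {A}
  cell(0,3) abaa: {S,X2}  orig:{S}

S ∈ T[0,3] ⇒ YES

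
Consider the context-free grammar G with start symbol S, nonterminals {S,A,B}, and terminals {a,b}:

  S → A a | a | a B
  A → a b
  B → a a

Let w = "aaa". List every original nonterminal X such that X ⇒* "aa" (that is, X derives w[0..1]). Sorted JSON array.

Convert to CNF:
  S -> A T0 | T0 B | a
  A -> T0 T1
  B -> T0 T0
  T0 -> a
  T1 -> b

CYK fill, restricted to cells inside w[0..1]:
  T[0,0] 'a' = {S,T0}  orig:{S}
  T[1,1] 'a' = {S,T0}  orig:{S}
  T[0,1] 'aa' = {B}

Original NTs in T[0,1] deriving "aa": ["B"]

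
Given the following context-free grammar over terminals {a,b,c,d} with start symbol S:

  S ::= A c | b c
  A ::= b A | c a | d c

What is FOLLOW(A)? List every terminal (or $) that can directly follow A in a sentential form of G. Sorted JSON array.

FIRST sets, iterate to fixpoint:
round 1:
  A via A→b A: +{b}
  A via A→c a: +{c}
  A via A→d c: +{d}
  S via S→A c: +{b,c,d}
  S: {b,c,d}  A: {b,c,d}
round 2: (no change)
  S: {b,c,d}  A: {b,c,d}

Compute FOLLOW by fixpoint:
seed FOLLOW(S) with $
iter 1:
  S→A c: FOLLOW(A) ⊇ FIRST(c) = {c}; new: +{c}
  FOLLOW(S)={$}  FOLLOW(A)={c}
iter 2: — fixpoint
  FOLLOW(S)={$}  FOLLOW(A)={c}

FOLLOW(A) = ["c"]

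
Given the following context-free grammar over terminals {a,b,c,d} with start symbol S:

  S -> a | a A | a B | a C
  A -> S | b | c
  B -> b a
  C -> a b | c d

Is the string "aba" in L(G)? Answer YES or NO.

Convert to CNF:
  S -> T0 A | T0 B | T0 C | a
  A -> T0 A | T0 B | T0 C | a | b | c
  B -> T1 T0
  C -> T0 T1 | T2 T3
  T0 -> a
  T1 -> b
  T2 -> c
  T3 -> d

CYK fill:
  cell(0,0) a: {A,S,T0}  orig:{A,S}
  cell(1,1) b: {A,T1}  orig:{A}
  cell(2,2) a: {A,S,T0}  orig:{A,S}
  cell(0,1) ab: {A,C,S}
  cell(1,2) ba: {B}
  cell(0,2) aba: {A,S}

S ∈ T[0,2] ⇒ YES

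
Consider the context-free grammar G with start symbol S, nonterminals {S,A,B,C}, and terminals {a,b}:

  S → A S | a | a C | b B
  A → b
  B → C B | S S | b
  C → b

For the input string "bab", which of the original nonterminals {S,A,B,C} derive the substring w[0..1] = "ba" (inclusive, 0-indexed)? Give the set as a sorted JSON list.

CNF form of G:
  S -> A S | T0 C | T1 B | a
  A -> b
  B -> C B | S S | b
  C -> b
  T0 -> a
  T1 -> b

CYK fill — only the sub-triangle for w[0..1]:
  T[0,0] 'b' = {A,B,C,T1}  orig:{A,B,C}
  T[1,1] 'a' = {S,T0}  orig:{S}
  T[0,1] 'ba' = {S}

Original NTs in T[0,1] deriving "ba": ["S"]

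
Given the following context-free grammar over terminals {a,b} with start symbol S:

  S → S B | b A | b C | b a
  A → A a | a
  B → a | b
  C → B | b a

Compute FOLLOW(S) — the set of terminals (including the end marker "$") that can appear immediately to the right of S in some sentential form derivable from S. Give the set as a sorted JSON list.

FIRST sets, iterate to fixpoint:
iter 1:
  A via A→a: +{a}
  B via B→a: +{a}
  B via B→b: +{b}
  C via C→B: +{a,b}
  S via S→b A: +{b}
  S: {b}  A: {a}  B: {a,b}  C: {a,b}
iter 2: — fixpoint
  S: {b}  A: {a}  B: {a,b}  C: {a,b}

Compute FOLLOW by fixpoint:
seed FOLLOW(S) with $
pass 1:
  A→A a: FOLLOW(A) ⊇ FIRST(a) = {a}; new: +{a}
  S→S B: FOLLOW(S) ⊇ FIRST(B) = {a,b}; new: +{a,b}
  S→S B: FOLLOW(B) ⊇ FOLLOW(S) ⊇ {$,a,b}; new: +{$,a,b}
  S→b A: FOLLOW(A) ⊇ FOLLOW(S) ⊇ {$,a,b}; new: +{$,b}
  S→b C: FOLLOW(C) ⊇ FOLLOW(S) ⊇ {$,a,b}; new: +{$,a,b}
  FOLLOW(S)={$,a,b}  FOLLOW(A)={$,a,b}  FOLLOW(B)={$,a,b}  FOLLOW(C)={$,a,b}
pass 2: done
  FOLLOW(S)={$,a,b}  FOLLOW(A)={$,a,b}  FOLLOW(B)={$,a,b}  FOLLOW(C)={$,a,b}

FOLLOW(S) = ["$", "a", "b"]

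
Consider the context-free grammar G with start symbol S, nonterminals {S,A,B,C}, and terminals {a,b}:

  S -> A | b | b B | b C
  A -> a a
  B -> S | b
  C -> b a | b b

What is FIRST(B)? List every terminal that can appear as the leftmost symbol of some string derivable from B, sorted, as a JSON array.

FIRST sets, iterate to fixpoint:
iter 1:
  A via A→a a: +{a}
  B via B→b: +{b}
  C via C→b a: +{b}
  S via S→A: +{a}
  S via S→b: +{b}
  S: {a,b}  A: {a}  B: {b}  C: {b}
iter 2:
  B via B→S: +{a}
  S: {a,b}  A: {a}  B: {a,b}  C: {b}
iter 3: (no change)
  S: {a,b}  A: {a}  B: {a,b}  C: {b}

FIRST(B) = ["a", "b"]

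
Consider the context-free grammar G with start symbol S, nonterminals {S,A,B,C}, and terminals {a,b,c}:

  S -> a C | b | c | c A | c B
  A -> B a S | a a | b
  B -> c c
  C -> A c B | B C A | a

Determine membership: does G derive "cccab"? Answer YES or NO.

CNF form of G:
  S -> T0 C | T1 A | T1 B | b | c
  A -> B X2 | T0 T0 | b
  B -> T1 T1
  C -> A X3 | B X4 | a
  T0 -> a
  T1 -> c
  X2 -> T0 S
  X3 -> T1 B
  X4 -> C A

Fill CYK table bottom-up:
  cell(0,0) c: {S,T1}  orig:{S}
  cell(1,1) c: {S,T1}  orig:{S}
  cell(2,2) c: {S,T1}  orig:{S}
  cell(3,3) a: {C,T0}  orig:{C}
  cell(4,4) b: {A,S}
  cell(0,1) cc: {B}
  cell(1,2) cc: {B}
  cell(2,3) ca: ∅
  cell(3,4) ab: {X2,X4}  orig:{}
  cell(0,2) ccc: {S,X3}  orig:{S}
  cell(1,3) cca: ∅
  cell(2,4) cab: ∅
  cell(0,3) ccca: ∅
  cell(1,4) ccab: {A,C}
  cell(0,4) cccab: {S}

S ∈ T[0,4] ⇒ YES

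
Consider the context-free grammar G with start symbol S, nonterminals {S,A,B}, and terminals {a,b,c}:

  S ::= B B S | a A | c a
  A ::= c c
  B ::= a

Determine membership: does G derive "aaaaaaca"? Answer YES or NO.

Convert to CNF:
  S -> B X2 | T0 T1 | T1 A
  A -> T0 T0
  B -> a
  T0 -> c
  T1 -> a
  X2 -> B S

Fill CYK table bottom-up:
  T[0,0] 'a' = {B,T1}  orig:{B}
  T[1,1] 'a' = {B,T1}  orig:{B}
  T[2,2] 'a' = {B,T1}  orig:{B}
  T[3,3] 'a' = {B,T1}  orig:{B}
  T[4,4] 'a' = {B,T1}  orig:{B}
  T[5,5] 'a' = {B,T1}  orig:{B}
  T[6,6] 'c' = {T0}  orig:{}
  T[7,7] 'a' = {B,T1}  orig:{B}
  T[0,1] 'aa' = ∅
  T[1,2] 'aa' = ∅
  T[2,3] 'aa' = ∅
  T[3,4] 'aa' = ∅
  T[4,5] 'aa' = ∅
  T[5,6] 'ac' = ∅
  T[6,7] 'ca' = {S}
  T[0,2] 'aaa' = ∅
  T[1,3] 'aaa' = ∅
  T[2,4] 'aaa' = ∅
  T[3,5] 'aaa' = ∅
  T[4,6] 'aac' = ∅
  T[5,7] 'aca' = {X2}  orig:{}
  T[0,3] 'aaaa' = ∅
  T[1,4] 'aaaa' = ∅
  T[2,5] 'aaaa' = ∅
  T[3,6] 'aaac' = ∅
  T[4,7] 'aaca' = {S}
  T[0,4] 'aaaaa' = ∅
  T[1,5] 'aaaaa' = ∅
  T[2,6] 'aaaac' = ∅
  T[3,7] 'aaaca' = {X2}  orig:{}
  T[0,5] 'aaaaaa' = ∅
  T[1,6] 'aaaaac' = ∅
  T[2,7] 'aaaaca' = {S}
  T[0,6] 'aaaaaac' = ∅
  T[1,7] 'aaaaaca' = {X2}  orig:{}
  T[0,7] 'aaaaaaca' = {S}

S ∈ T[0,7] ⇒ YES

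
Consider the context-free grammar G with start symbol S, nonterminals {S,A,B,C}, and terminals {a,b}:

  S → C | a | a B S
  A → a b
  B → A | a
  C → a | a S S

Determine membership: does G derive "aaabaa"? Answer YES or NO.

CNF form of G:
  S -> T0 X3 | T0 X4 | a
  A -> T0 T1
  B -> T0 T1 | a
  C -> T0 X2 | a
  T0 -> a
  T1 -> b
  X2 -> S S
  X3 -> B S
  X4 -> S S

CYK table (by increasing span):
  T[0,0] 'a' = {B,C,S,T0}  orig:{B,C,S}
  T[1,1] 'a' = {B,C,S,T0}  orig:{B,C,S}
  T[2,2] 'a' = {B,C,S,T0}  orig:{B,C,S}
  T[3,3] 'b' = {T1}  orig:{}
  T[4,4] 'a' = {B,C,S,T0}  orig:{B,C,S}
  T[5,5] 'a' = {B,C,S,T0}  orig:{B,C,S}
  T[0,1] 'aa' = {X2,X3,X4}  orig:{}
  T[1,2] 'aa' = {X2,X3,X4}  orig:{}
  T[2,3] 'ab' = {A,B}
  T[3,4] 'ba' = ∅
  T[4,5] 'aa' = {X2,X3,X4}  orig:{}
  T[0,2] 'aaa' = {C,S}
  T[1,3] 'aab' = ∅
  T[2,4] 'aba' = {X3}  orig:{}
  T[3,5] 'baa' = ∅
  T[0,3] 'aaab' = ∅
  T[1,4] 'aaba' = {S}
  T[2,5] 'abaa' = ∅
  T[0,4] 'aaaba' = {X2,X3,X4}  orig:{}
  T[1,5] 'aabaa' = {X2,X4}  orig:{}
  T[0,5] 'aaabaa' = {C,S}

S ∈ T[0,5] ⇒ YES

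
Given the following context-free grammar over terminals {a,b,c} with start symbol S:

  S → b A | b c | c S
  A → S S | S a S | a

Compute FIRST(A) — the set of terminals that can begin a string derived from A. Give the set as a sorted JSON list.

FIRST iteration:
round 1:
  A via A→a: +{a}
  S via S→b A: +{b}
  S via S→c S: +{c}
  FIRST[S]={b,c}  FIRST[A]={a}
round 2:
  A via A→S S: +{b,c}
  FIRST[S]={b,c}  FIRST[A]={a,b,c}
round 3: (no change)
  FIRST[S]={b,c}  FIRST[A]={a,b,c}

FIRST(A) = ["a", "b", "c"]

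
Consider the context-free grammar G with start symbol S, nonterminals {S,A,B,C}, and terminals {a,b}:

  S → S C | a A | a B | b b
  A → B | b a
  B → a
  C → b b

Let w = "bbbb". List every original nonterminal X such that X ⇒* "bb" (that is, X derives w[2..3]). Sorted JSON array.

Convert to CNF:
  S -> S C | T0 T0 | T1 A | T1 B
  A -> T0 T1 | a
  B -> a
  C -> T0 T0
  T0 -> b
  T1 -> a

CYK fill (cells [i..j] with 2 ≤ i ≤ j ≤ 3 only):
  cell(2,2) b: {T0}  orig:{}
  cell(3,3) b: {T0}  orig:{}
  cell(2,3) bb: {C,S}

Original NTs in T[2,3] deriving "bb": ["C", "S"]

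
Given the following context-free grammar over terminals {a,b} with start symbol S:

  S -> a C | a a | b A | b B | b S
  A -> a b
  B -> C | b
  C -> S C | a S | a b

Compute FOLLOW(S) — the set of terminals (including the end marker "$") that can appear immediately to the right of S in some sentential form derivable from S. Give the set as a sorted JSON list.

Compute FIRST by fixpoint:
iter 1:
  A via A→a b: +{a}
  B via B→b: +{b}
  C via C→a S: +{a}
  S via S→a C: +{a}
  S via S→b A: +{b}
  FIRST(S)={a,b}  FIRST(A)={a}  FIRST(B)={b}  FIRST(C)={a}
iter 2:
  B via B→C: +{a}
  C via C→S C: +{b}
  FIRST(S)={a,b}  FIRST(A)={a}  FIRST(B)={a,b}  FIRST(C)={a,b}
iter 3: (no change)
  FIRST(S)={a,b}  FIRST(A)={a}  FIRST(B)={a,b}  FIRST(C)={a,b}

FOLLOW iteration:
initialize: $ ∈ FOLLOW(S)
[1]
  C→S C: FOLLOW(S) ⊇ FIRST(C) = {a,b}; new: +{a,b}
  S→a C: FOLLOW(C) ⊇ FOLLOW(S) ⊇ {$,a,b}; new: +{$,a,b}
  S→b A: FOLLOW(A) ⊇ FOLLOW(S) ⊇ {$,a,b}; new: +{$,a,b}
  S→b B: FOLLOW(B) ⊇ FOLLOW(S) ⊇ {$,a,b}; new: +{$,a,b}
  FOLLOW[S]={$,a,b}  FOLLOW[A]={$,a,b}  FOLLOW[B]={$,a,b}  FOLLOW[C]={$,a,b}
[2] — fixpoint
  FOLLOW[S]={$,a,b}  FOLLOW[A]={$,a,b}  FOLLOW[B]={$,a,b}  FOLLOW[C]={$,a,b}

FOLLOW(S) = ["$", "a", "b"]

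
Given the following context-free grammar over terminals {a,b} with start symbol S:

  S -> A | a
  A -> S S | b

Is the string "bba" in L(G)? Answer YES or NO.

Convert to CNF:
  S -> S S | a | b
  A -> S S | b

CYK table (by increasing span):
  [0..0]={A,S}  "b"
  [1..1]={A,S}  "b"
  [2..2]={S}  "a"
  [0..1]={A,S}  "bb"
  [1..2]={A,S}  "ba"
  [0..2]={A,S}  "bba"

S ∈ T[0,2] ⇒ YES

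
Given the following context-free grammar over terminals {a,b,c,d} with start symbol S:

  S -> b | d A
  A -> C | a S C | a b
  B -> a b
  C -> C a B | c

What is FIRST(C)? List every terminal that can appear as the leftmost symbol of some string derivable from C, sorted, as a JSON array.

FIRST sets, iterate to fixpoint:
pass 1:
  A via A→a S C: +{a}
  B via B→a b: +{a}
  C via C→c: +{c}
  S via S→b: +{b}
  S via S→d A: +{d}
  FIRST(S)={b,d}  FIRST(A)={a}  FIRST(B)={a}  FIRST(C)={c}
pass 2:
  A via A→C: +{c}
  FIRST(S)={b,d}  FIRST(A)={a,c}  FIRST(B)={a}  FIRST(C)={c}
pass 3: done
  FIRST(S)={b,d}  FIRST(A)={a,c}  FIRST(B)={a}  FIRST(C)={c}

FIRST(C) = ["c"]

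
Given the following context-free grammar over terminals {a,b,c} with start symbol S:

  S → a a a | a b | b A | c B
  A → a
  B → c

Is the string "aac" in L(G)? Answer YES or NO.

CNF form of G:
  S -> T0 T1 | T0 X3 | T1 A | T2 B
  A -> a
  B -> c
  T0 -> a
  T1 -> b
  T2 -> c
  X3 -> T0 T0

CYK fill:
  [0..0]={A,T0}  "a"  orig:{A}
  [1..1]={A,T0}  "a"  orig:{A}
  [2..2]={B,T2}  "c"  orig:{B}
  [0..1]={X3}  "aa"  orig:{}
  [1..2]=∅  "ac"
  [0..2]=∅  "aac"

S ∉ T[0,2] ⇒ NO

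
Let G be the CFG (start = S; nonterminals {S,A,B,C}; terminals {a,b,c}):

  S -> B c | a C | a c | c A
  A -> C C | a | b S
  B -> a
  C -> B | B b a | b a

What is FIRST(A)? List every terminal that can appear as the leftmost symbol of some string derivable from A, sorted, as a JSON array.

FIRST sets, iterate to fixpoint:
[1]
  A via A→a: +{a}
  A via A→b S: +{b}
  B via B→a: +{a}
  C via C→B: +{a}
  C via C→b a: +{b}
  S via S→B c: +{a}
  S via S→c A: +{c}
  S: {a,c}  A: {a,b}  B: {a}  C: {a,b}
[2] (stable)
  S: {a,c}  A: {a,b}  B: {a}  C: {a,b}

FIRST(A) = ["a", "b"]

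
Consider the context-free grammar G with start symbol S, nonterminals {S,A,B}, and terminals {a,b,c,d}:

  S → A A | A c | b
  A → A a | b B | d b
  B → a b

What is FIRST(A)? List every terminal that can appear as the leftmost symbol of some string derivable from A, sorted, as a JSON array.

FIRST sets, iterate to fixpoint:
iter 1:
  A via A→b B: +{b}
  A via A→d b: +{d}
  B via B→a b: +{a}
  S via S→A A: +{b,d}
  FIRST(S)={b,d}  FIRST(A)={b,d}  FIRST(B)={a}
iter 2: done
  FIRST(S)={b,d}  FIRST(A)={b,d}  FIRST(B)={a}

FIRST(A) = ["b", "d"]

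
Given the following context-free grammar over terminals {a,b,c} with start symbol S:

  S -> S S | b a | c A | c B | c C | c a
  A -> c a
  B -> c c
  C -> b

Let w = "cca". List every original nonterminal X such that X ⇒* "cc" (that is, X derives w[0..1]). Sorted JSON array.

Convert to CNF:
  S -> S S | T0 A | T0 B | T0 C | T0 T1 | T2 T1
  A -> T0 T1
  B -> T0 T0
  C -> b
  T0 -> c
  T1 -> a
  T2 -> b

CYK fill, restricted to cells inside w[0..1]:
  T[0,0] 'c' = {T0}  orig:{}
  T[1,1] 'c' = {T0}  orig:{}
  T[0,1] 'cc' = {B}

Original NTs in T[0,1] deriving "cc": ["B"]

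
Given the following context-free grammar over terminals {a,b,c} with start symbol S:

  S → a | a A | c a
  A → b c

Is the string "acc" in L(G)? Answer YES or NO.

Convert to CNF:
  S -> T1 T2 | T2 A | a
  A -> T0 T1
  T0 -> b
  T1 -> c
  T2 -> a

Fill CYK table bottom-up:
  T[0,0] 'a' = {S,T2}  orig:{S}
  T[1,1] 'c' = {T1}  orig:{}
  T[2,2] 'c' = {T1}  orig:{}
  T[0,1] 'ac' = ∅
  T[1,2] 'cc' = ∅
  T[0,2] 'acc' = ∅

S ∉ T[0,2] ⇒ NO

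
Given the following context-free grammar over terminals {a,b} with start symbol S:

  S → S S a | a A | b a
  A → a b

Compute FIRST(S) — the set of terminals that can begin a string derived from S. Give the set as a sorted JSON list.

Compute FIRST by fixpoint:
iter 1:
  A via A→a b: +{a}
  S via S→a A: +{a}
  S via S→b a: +{b}
  S: {a,b}  A: {a}
iter 2: (no change)
  S: {a,b}  A: {a}

FIRST(S) = ["a", "b"]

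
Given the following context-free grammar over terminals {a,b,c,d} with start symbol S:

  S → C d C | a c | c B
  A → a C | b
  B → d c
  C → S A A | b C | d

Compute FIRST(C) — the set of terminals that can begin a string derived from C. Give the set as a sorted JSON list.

FIRST iteration:
pass 1:
  A via A→a C: +{a}
  A via A→b: +{b}
  B via B→d c: +{d}
  C via C→b C: +{b}
  C via C→d: +{d}
  S via S→C d C: +{b,d}
  S via S→a c: +{a}
  S via S→c B: +{c}
  FIRST[S]={a,b,c,d}  FIRST[A]={a,b}  FIRST[B]={d}  FIRST[C]={b,d}
pass 2:
  C via C→S A A: +{a,c}
  FIRST[S]={a,b,c,d}  FIRST[A]={a,b}  FIRST[B]={d}  FIRST[C]={a,b,c,d}
pass 3: (no change)
  FIRST[S]={a,b,c,d}  FIRST[A]={a,b}  FIRST[B]={d}  FIRST[C]={a,b,c,d}

FIRST(C) = ["a", "b", "c", "d"]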